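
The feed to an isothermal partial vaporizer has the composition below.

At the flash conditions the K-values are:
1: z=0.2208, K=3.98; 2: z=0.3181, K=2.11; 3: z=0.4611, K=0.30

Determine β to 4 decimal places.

β = 0.4948

Material balance + equilibrium reduce to Σ zᵢ(Kᵢ−1)/(1+β(Kᵢ−1)) = 0.
g(0) = ΣzᵢKᵢ − 1 = 0.6883 and g(1) = 1 − Σzᵢ/Kᵢ = -0.7432, so a root lies in (0, 1).
Newton–Raphson from β = 0.5:
  β = 0.5000: g = -0.00525, g' = -1.0131 → β = 0.4948
Converged at β = 0.4948.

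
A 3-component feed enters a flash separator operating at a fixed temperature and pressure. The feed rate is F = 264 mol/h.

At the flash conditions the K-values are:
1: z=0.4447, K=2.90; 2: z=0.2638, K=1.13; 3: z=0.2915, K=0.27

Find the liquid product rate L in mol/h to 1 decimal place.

L = 91.0 mol/h

Material balance + equilibrium reduce to Σ zᵢ(Kᵢ−1)/(1+V/F(Kᵢ−1)) = 0.
g(0) = ΣzᵢKᵢ − 1 = 0.6664 and g(1) = 1 − Σzᵢ/Kᵢ = -0.4664, so a root lies in (0, 1).
Newton iteration, V/F⁰ = 0.5:
  V/F = 0.5000: g = 0.13039, g' = -0.8114 → V/F = 0.6607
  V/F = 0.6607: g = -0.00483, g' = -0.8990 → V/F = 0.6553
Converged at V/F = 0.6553.
Then V = V/F·F = 0.6553·264 = 173.0 mol/h and L = F − V = 91.0 mol/h.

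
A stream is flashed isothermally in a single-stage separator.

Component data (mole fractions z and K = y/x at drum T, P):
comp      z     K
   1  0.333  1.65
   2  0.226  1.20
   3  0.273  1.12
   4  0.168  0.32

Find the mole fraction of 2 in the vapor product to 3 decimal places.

y_2 = 0.238

Material balance + equilibrium reduce to Σ zᵢ(Kᵢ−1)/(1+β(Kᵢ−1)) = 0.
Feasibility: ΣzᵢKᵢ = 1.180, Σzᵢ/Kᵢ = 1.159 — both > 1, two phases present.
Newton iteration, β⁰ = 0.48:
  β = 0.480: g = 0.0676, g' = -0.264 → β = 0.736
  β = 0.736: g = -0.0128, g' = -0.386 → β = 0.703
  β = 0.703: g = -0.0004, g' = -0.362 → β = 0.702
Converged at β = 0.702.
Compositions from xᵢ = zᵢ/(1+β(Kᵢ−1)), yᵢ = Kᵢxᵢ:
  1: x = 0.229, y = 0.377
  2: x = 0.198, y = 0.238
  3: x = 0.252, y = 0.282
  4: x = 0.321, y = 0.103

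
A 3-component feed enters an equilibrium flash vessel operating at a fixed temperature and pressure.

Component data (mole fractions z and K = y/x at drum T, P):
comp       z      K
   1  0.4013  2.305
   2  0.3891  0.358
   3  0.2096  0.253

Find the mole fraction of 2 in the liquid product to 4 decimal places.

x_2 = 0.4252

Rachford–Rice: g(V/F) = Σ zᵢ(Kᵢ−1)/(1+V/F(Kᵢ−1)) = 0.
Check two-phase: ΣzᵢKᵢ = 1.1173 > 1 and Σzᵢ/Kᵢ = 2.0894 > 1, so g(0) = 0.1173 > 0 and g(1) = -1.0894 < 0.
Iterate (Newton) starting at V/F = 0.39:
  V/F = 0.3900: g = -0.20711, g' = -0.8184 → V/F = 0.1369
  V/F = 0.1369: g = -0.00399, g' = -0.8298 → V/F = 0.1321
Converged at V/F = 0.1321.
Compositions from xᵢ = zᵢ/(1+V/F(Kᵢ−1)), yᵢ = Kᵢxᵢ:
  1: x = 0.3423, y = 0.7890
  2: x = 0.4252, y = 0.1522
  3: x = 0.2326, y = 0.0588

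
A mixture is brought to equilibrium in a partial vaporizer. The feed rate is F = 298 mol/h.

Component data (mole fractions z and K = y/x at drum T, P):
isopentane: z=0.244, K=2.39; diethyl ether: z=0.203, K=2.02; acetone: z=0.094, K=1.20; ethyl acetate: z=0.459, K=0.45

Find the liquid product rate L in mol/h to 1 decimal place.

Material balance + equilibrium reduce to Σ zᵢ(Kᵢ−1)/(1+V/F(Kᵢ−1)) = 0.
Feasibility: ΣzᵢKᵢ = 1.313, Σzᵢ/Kᵢ = 1.301 — both > 1, two phases present.
Newton iteration, V/F⁰ = 0.48:
  V/F = 0.480: g = 0.0166, g' = -0.524 → V/F = 0.512
Converged at V/F = 0.512.
Then V = V/F·F = 0.5116·298 = 152.5 mol/h and L = F − V = 145.5 mol/h.

L = 145.5 mol/h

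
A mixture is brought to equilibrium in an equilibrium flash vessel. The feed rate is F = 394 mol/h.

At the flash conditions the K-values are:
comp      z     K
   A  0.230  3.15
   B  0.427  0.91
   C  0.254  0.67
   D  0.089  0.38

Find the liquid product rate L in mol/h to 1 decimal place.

Newton–Raphson from V/F = 0.5:
  V/F = 0.500: g = 0.0177, g' = -0.362 → V/F = 0.549
  V/F = 0.549: g = 0.0004, g' = -0.347 → V/F = 0.550
Converged at V/F = 0.550.
Then V = V/F·F = 0.5500·394 = 216.7 mol/h and L = F − V = 177.3 mol/h.

L = 177.3 mol/h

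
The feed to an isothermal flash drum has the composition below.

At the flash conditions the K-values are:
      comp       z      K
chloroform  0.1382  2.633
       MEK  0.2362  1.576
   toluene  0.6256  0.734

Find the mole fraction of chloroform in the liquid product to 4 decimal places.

Iterate (Newton) starting at V/F = 0.48:
  V/F = 0.4800: g = 0.04233, g' = -0.2221 → V/F = 0.6706
  V/F = 0.6706: g = 0.00332, g' = -0.1903 → V/F = 0.6881
  V/F = 0.6881: g = 0.00002, g' = -0.1882 → V/F = 0.6882
Converged at V/F = 0.6882.
Compositions from xᵢ = zᵢ/(1+V/F(Kᵢ−1)), yᵢ = Kᵢxᵢ:
  chloroform: x = 0.0651, y = 0.1713
  MEK: x = 0.1692, y = 0.2666
  toluene: x = 0.7658, y = 0.5621

x_chloroform = 0.0651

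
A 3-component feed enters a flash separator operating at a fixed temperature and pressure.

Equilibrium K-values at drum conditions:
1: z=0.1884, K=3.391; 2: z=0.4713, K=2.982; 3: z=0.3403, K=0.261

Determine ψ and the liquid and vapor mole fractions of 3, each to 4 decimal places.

ψ = 0.7298, x_3 = 0.7387, y_3 = 0.1928

Rachford–Rice: g(ψ) = Σ zᵢ(Kᵢ−1)/(1+ψ(Kᵢ−1)) = 0.
Feasibility: ΣzᵢKᵢ = 2.1331, Σzᵢ/Kᵢ = 1.5174 — both > 1, two phases present.
Newton iteration, ψ⁰ = 0.32:
  ψ = 0.3200: g = 0.49742, g' = -1.3577 → ψ = 0.6864
  ψ = 0.6864: g = 0.05597, g' = -1.2521 → ψ = 0.7311
  ψ = 0.7311: g = -0.00165, g' = -1.3306 → ψ = 0.7298
Converged at ψ = 0.7298.
Compositions from xᵢ = zᵢ/(1+ψ(Kᵢ−1)), yᵢ = Kᵢxᵢ:
  1: x = 0.0686, y = 0.2327
  2: x = 0.1926, y = 0.5745
  3: x = 0.7387, y = 0.1928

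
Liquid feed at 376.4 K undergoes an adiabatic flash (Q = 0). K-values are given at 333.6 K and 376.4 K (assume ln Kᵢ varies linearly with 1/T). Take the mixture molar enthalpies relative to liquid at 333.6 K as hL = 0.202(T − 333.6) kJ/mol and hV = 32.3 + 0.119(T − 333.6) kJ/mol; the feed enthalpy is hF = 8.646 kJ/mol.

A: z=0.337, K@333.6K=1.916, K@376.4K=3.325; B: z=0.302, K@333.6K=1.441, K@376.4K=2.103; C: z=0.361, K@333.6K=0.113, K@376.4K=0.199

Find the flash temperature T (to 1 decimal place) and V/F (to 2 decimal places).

Adiabatic flash: solve Rachford–Rice at each trial T, then check hF = ψ·hV(T) + (1−ψ)·hL(T).
  T = 333.6 K: K = (1.916, 1.441, 0.113), RR gives ψ = 0.191, H_out = 6.171 kJ/mol
  T = 376.4 K: K = (3.325, 2.103, 0.199), RR gives ψ = 0.577, H_out = 25.245 kJ/mol
  T = 355.0 K: K = (2.566, 1.761, 0.153), RR gives ψ = 0.437, H_out = 17.659 kJ/mol
  T = 344.3 K: K = (2.228, 1.598, 0.132), RR gives ψ = 0.337, H_out = 12.744 kJ/mol
  T = 339.0 K: K = (2.070, 1.519, 0.122), RR gives ψ = 0.273, H_out = 9.775 kJ/mol
  T = 336.3 K: K = (1.992, 1.480, 0.118), RR gives ψ = 0.234, H_out = 8.061 kJ/mol
  T = 337.6 K: K = (2.029, 1.499, 0.120), RR gives ψ = 0.253, H_out = 8.906 kJ/mol
Linear interpolation between T = 336.3 (H_out = 8.061) and T = 337.6 (H_out = 8.906) on hF = 8.646 gives T ≈ 337.2 K, at which ψ = 0.25.

T = 337.2 K, V/F = 0.25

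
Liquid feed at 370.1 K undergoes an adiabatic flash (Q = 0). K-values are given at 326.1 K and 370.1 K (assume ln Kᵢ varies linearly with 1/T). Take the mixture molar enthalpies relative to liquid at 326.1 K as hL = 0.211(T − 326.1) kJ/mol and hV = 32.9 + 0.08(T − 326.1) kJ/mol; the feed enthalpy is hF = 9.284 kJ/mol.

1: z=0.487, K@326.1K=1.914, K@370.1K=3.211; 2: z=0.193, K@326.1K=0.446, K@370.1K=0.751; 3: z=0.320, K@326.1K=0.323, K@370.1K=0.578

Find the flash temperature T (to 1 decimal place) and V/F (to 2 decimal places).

Adiabatic flash: solve Rachford–Rice at each trial T, then check hF = ψ·hV(T) + (1−ψ)·hL(T).
  T = 326.1 K: K = (1.914, 0.446, 0.323), RR gives ψ = 0.210, H_out = 6.903 kJ/mol
  T = 370.1 K: K = (3.211, 0.751, 0.578), RR gives ψ = 1.000, H_out = 36.420 kJ/mol
  T = 348.1 K: K = (2.520, 0.588, 0.440), RR gives ψ = 0.620, H_out = 23.252 kJ/mol
  T = 337.1 K: K = (2.206, 0.515, 0.379), RR gives ψ = 0.425, H_out = 15.705 kJ/mol
  T = 331.6 K: K = (2.057, 0.480, 0.350), RR gives ψ = 0.323, H_out = 11.554 kJ/mol
  T = 328.9 K: K = (1.986, 0.463, 0.337), RR gives ψ = 0.269, H_out = 9.348 kJ/mol
  T = 327.5 K: K = (1.950, 0.454, 0.330), RR gives ψ = 0.240, H_out = 8.148 kJ/mol
Linear interpolation between T = 327.5 (H_out = 8.148) and T = 328.9 (H_out = 9.348) on hF = 9.284 gives T ≈ 328.8 K, at which ψ = 0.27.

T = 328.8 K, V/F = 0.27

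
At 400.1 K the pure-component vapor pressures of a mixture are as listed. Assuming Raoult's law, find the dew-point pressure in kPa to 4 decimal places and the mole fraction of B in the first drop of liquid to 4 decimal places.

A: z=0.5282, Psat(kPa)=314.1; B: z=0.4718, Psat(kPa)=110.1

Pdew = 167.5933 kPa, x_B = 0.7182

At the dew point ψ → 1, so Σzᵢ/Kᵢ = 1 with Kᵢ = Pᵢˢᵃᵗ/P ⇒ 1/P = Σzᵢ/Pᵢˢᵃᵗ.
1/P = 0.5282/314.1 + 0.4718/110.1 = 0.0059668 ⇒ P = 167.5933 kPa
xᵢ = zᵢP/Pᵢˢᵃᵗ ⇒ x_B = 0.4718·167.5933/110.1 = 0.7182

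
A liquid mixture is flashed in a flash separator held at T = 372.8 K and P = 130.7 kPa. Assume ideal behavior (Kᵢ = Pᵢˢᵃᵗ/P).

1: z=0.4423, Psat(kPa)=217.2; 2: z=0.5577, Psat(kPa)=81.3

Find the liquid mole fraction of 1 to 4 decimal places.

Raoult's law: Kᵢ = Pᵢˢᵃᵗ/P = Pᵢˢᵃᵗ/130.7.
  K_1 = 217.2/130.7 = 1.661821, K_2 = 81.3/130.7 = 0.622035
Material balance + equilibrium reduce to Σ zᵢ(Kᵢ−1)/(1+V/F(Kᵢ−1)) = 0.
Feasibility: ΣzᵢKᵢ = 1.0819, Σzᵢ/Kᵢ = 1.1627 — both > 1, two phases present.
Binary case is linear: z₁(K₁−1)(1+V/F(K₂−1)) + z₂(K₂−1)(1+V/F(K₁−1)) = 0
⇒ V/F = [z₁(K₁−1)+z₂(K₂−1)] / [−(K₁−1)(K₂−1)] = 0.08193/0.25015 = 0.3275
Compositions from xᵢ = zᵢ/(1+V/F(Kᵢ−1)), yᵢ = Kᵢxᵢ:
  1: x = 0.3635, y = 0.6041
  2: x = 0.6365, y = 0.3959

x_1 = 0.3635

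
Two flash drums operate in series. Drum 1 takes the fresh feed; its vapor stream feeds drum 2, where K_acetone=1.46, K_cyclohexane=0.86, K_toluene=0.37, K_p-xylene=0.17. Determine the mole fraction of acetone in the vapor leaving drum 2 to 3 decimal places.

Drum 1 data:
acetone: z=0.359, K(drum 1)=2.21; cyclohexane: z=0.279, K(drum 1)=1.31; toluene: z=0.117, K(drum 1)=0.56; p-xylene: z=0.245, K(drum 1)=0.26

Drum 1:
Material balance + equilibrium reduce to Σ zᵢ(Kᵢ−1)/(1+ψ₁(Kᵢ−1)) = 0.
g(0) = ΣzᵢKᵢ − 1 = 0.288 and g(1) = 1 − Σzᵢ/Kᵢ = -0.527, so a root lies in (0, 1).
Iterate (Newton) starting at ψ₁ = 0.5:
  ψ₁ = 0.500: g = -0.0082, g' = -0.599 → ψ₁ = 0.486
Converged at ψ₁ = 0.486.
Drum-1 compositions:
  acetone: x = 0.226, y = 0.500
  cyclohexane: x = 0.242, y = 0.318
  toluene: x = 0.149, y = 0.083
  p-xylene: x = 0.383, y = 0.099
Drum-2 feed = drum-1 vapor: z₂ = (0.4995, 0.3176, 0.0833, 0.0995).
Drum 2:
Material balance + equilibrium reduce to Σ zᵢ(Kᵢ−1)/(1+ψ₂(Kᵢ−1)) = 0.
g(0) = ΣzᵢKᵢ − 1 = 0.050 and g(1) = 1 − Σzᵢ/Kᵢ = -0.522, so a root lies in (0, 1).
Iterate (Newton) starting at ψ₂ = 0.38:
  ψ₂ = 0.380: g = -0.0410, g' = -0.287 → ψ₂ = 0.237
  ψ₂ = 0.237: g = -0.0033, g' = -0.245 → ψ₂ = 0.223
Converged at ψ₂ = 0.223.
  acetone: x = 0.453, y = 0.661
  cyclohexane: x = 0.328, y = 0.282
  toluene: x = 0.097, y = 0.036
  p-xylene: x = 0.122, y = 0.021

y_acetone (drum 2) = 0.661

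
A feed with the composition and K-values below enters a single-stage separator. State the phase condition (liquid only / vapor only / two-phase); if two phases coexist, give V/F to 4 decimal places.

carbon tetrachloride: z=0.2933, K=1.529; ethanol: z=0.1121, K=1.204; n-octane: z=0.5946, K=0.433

ΣzᵢKᵢ = 0.8409; Σzᵢ/Kᵢ = 1.6581.
Since ΣzᵢKᵢ < 1 the mixture is below its bubble point — single liquid phase.

liquid only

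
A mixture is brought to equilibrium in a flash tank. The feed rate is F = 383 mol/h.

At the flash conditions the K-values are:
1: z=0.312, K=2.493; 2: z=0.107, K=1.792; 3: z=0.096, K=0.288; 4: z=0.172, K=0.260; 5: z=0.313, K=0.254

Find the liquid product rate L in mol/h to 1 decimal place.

L = 336.4 mol/h

Let β = V/F and solve Σ zᵢ(Kᵢ−1)/(1+β(Kᵢ−1)) = 0.
Feasibility: ΣzᵢKᵢ = 1.121, Σzᵢ/Kᵢ = 2.412 — both > 1, two phases present.
Newton–Raphson from β = 0.46:
  β = 0.460: g = -0.3118, g' = -1.008 → β = 0.151
  β = 0.151: g = -0.0270, g' = -0.918 → β = 0.121
  β = 0.121: g = 0.0003, g' = -0.937 → β = 0.122
Converged at β = 0.122.
Then V = β·F = 0.1217·383 = 46.6 mol/h and L = F − V = 336.4 mol/h.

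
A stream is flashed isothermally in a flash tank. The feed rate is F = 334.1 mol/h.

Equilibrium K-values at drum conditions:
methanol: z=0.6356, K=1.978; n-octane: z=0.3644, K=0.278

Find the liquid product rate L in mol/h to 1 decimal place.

Newton–Raphson from β = 0.5:
  β = 0.5000: g = 0.00574, g' = -0.7394 → β = 0.5078
  β = 0.5078: g = -0.00002, g' = -0.7449 → β = 0.5077
Converged at β = 0.5077.
Then V = β·F = 0.5077·334.1 = 169.6 mol/h and L = F − V = 164.5 mol/h.

L = 164.5 mol/h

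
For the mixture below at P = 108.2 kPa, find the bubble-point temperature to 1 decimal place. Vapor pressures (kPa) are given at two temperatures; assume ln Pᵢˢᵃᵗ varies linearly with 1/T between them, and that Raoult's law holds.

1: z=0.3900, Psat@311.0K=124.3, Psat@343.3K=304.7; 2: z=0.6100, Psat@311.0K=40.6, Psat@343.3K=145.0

Bubble-point temperature: ΣzᵢPᵢˢᵃᵗ(T) = P. Interpolate ln Pᵢˢᵃᵗ = aᵢ + bᵢ/T.
  T = 311.0 K: ΣzᵢPᵢˢᵃᵗ = 73.24 kPa
  T = 343.3 K: ΣzᵢPᵢˢᵃᵗ = 207.28 kPa
  T = 327.1 K: ΣzᵢPᵢˢᵃᵗ = 125.69 kPa
  T = 319.1 K: ΣzᵢPᵢˢᵃᵗ = 96.66 kPa
  T = 323.1 K: ΣzᵢPᵢˢᵃᵗ = 110.37 kPa
  T = 321.1 K: ΣzᵢPᵢˢᵃᵗ = 103.32 kPa
Interpolating between 321.1 K and 323.1 K gives T ≈ 322.5 K.

T = 322.5 K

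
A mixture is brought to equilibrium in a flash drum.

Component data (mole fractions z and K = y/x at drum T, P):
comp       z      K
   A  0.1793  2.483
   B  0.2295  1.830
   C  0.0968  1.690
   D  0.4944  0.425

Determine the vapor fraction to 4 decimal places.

Rachford–Rice: g(ψ) = Σ zᵢ(Kᵢ−1)/(1+ψ(Kᵢ−1)) = 0.
Check two-phase: ΣzᵢKᵢ = 1.2389 > 1 and Σzᵢ/Kᵢ = 1.4182 > 1, so g(0) = 0.2389 > 0 and g(1) = -0.4182 < 0.
Iterate (Newton) starting at ψ = 0.5:
  ψ = 0.5000: g = -0.06203, g' = -0.5565 → ψ = 0.3885
  ψ = 0.3885: g = -0.00065, g' = -0.5488 → ψ = 0.3873
Converged at ψ = 0.3873.

ψ = 0.3873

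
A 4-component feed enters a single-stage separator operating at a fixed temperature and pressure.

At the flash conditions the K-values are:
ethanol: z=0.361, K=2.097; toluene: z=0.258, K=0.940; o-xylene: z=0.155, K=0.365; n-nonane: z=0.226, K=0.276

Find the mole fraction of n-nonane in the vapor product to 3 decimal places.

y_n-nonane = 0.074

Let ψ = V/F and solve Σ zᵢ(Kᵢ−1)/(1+ψ(Kᵢ−1)) = 0.
g(0) = ΣzᵢKᵢ − 1 = 0.118 and g(1) = 1 − Σzᵢ/Kᵢ = -0.690, so a root lies in (0, 1).
Iterate (Newton) starting at ψ = 0.5:
  ψ = 0.500: g = -0.1609, g' = -0.607 → ψ = 0.235
  ψ = 0.235: g = -0.0138, g' = -0.534 → ψ = 0.209
Converged at ψ = 0.209.
Compositions from xᵢ = zᵢ/(1+ψ(Kᵢ−1)), yᵢ = Kᵢxᵢ:
  ethanol: x = 0.294, y = 0.616
  toluene: x = 0.261, y = 0.246
  o-xylene: x = 0.179, y = 0.065
  n-nonane: x = 0.266, y = 0.074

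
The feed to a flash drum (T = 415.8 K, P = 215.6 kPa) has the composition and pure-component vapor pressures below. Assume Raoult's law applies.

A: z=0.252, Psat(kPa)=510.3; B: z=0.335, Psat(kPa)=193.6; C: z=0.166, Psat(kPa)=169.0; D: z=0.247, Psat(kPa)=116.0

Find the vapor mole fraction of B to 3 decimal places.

y_B = 0.315

Raoult's law: Kᵢ = Pᵢˢᵃᵗ/P = Pᵢˢᵃᵗ/215.6.
  K_A = 510.3/215.6 = 2.36688, K_B = 193.6/215.6 = 0.89796, K_C = 169.0/215.6 = 0.78386, K_D = 116.0/215.6 = 0.53803
Rachford–Rice: g(V/F) = Σ zᵢ(Kᵢ−1)/(1+V/F(Kᵢ−1)) = 0.
Check two-phase: ΣzᵢKᵢ = 1.160 > 1 and Σzᵢ/Kᵢ = 1.150 > 1, so g(0) = 0.160 > 0 and g(1) = -0.150 < 0.
Iterate (Newton) starting at V/F = 0.47:
  V/F = 0.470: g = -0.0119, g' = -0.274 → V/F = 0.427
Converged at V/F = 0.427.
Compositions from xᵢ = zᵢ/(1+V/F(Kᵢ−1)), yᵢ = Kᵢxᵢ:
  A: x = 0.159, y = 0.377
  B: x = 0.350, y = 0.315
  C: x = 0.183, y = 0.143
  D: x = 0.308, y = 0.166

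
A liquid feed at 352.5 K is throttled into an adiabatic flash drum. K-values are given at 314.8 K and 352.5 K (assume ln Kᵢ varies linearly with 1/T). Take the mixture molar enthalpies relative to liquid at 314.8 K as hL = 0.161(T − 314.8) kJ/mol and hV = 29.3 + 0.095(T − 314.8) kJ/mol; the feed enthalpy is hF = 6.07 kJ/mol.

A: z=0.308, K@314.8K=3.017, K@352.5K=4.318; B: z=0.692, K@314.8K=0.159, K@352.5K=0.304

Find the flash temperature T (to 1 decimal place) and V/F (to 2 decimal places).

Adiabatic flash: solve Rachford–Rice at each trial T, then check hF = ψ·hV(T) + (1−ψ)·hL(T).
  T = 314.8 K: K = (3.017, 0.159), RR gives ψ = 0.023, H_out = 0.678 kJ/mol
  T = 352.5 K: K = (4.318, 0.304), RR gives ψ = 0.234, H_out = 12.343 kJ/mol
  T = 333.6 K: K = (3.644, 0.224), RR gives ψ = 0.135, H_out = 6.817 kJ/mol
  T = 324.2 K: K = (3.325, 0.190), RR gives ψ = 0.082, H_out = 3.876 kJ/mol
  T = 328.9 K: K = (3.483, 0.206), RR gives ψ = 0.109, H_out = 5.372 kJ/mol
  T = 331.2 K: K = (3.562, 0.215), RR gives ψ = 0.122, H_out = 6.084 kJ/mol
Linear interpolation between T = 328.9 (H_out = 5.372) and T = 331.2 (H_out = 6.084) on hF = 6.07 gives T ≈ 331.2 K, at which ψ = 0.12.

T = 331.2 K, V/F = 0.12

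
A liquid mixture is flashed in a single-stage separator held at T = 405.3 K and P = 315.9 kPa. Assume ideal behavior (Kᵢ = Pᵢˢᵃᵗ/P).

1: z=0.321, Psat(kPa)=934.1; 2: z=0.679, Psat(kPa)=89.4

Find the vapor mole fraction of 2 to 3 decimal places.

y_2 = 0.207

Raoult's law: Kᵢ = Pᵢˢᵃᵗ/P = Pᵢˢᵃᵗ/315.9.
  K_1 = 934.1/315.9 = 2.95695, K_2 = 89.4/315.9 = 0.28300
Material balance + equilibrium reduce to Σ zᵢ(Kᵢ−1)/(1+ψ(Kᵢ−1)) = 0.
g(0) = ΣzᵢKᵢ − 1 = 0.141 and g(1) = 1 − Σzᵢ/Kᵢ = -1.508, so a root lies in (0, 1).
Newton–Raphson from ψ = 0.43:
  ψ = 0.430: g = -0.3627, g' = -1.092 → ψ = 0.098
  ψ = 0.098: g = 0.0036, g' = -1.270 → ψ = 0.101
Converged at ψ = 0.101.
Compositions from xᵢ = zᵢ/(1+ψ(Kᵢ−1)), yᵢ = Kᵢxᵢ:
  1: x = 0.268, y = 0.793
  2: x = 0.732, y = 0.207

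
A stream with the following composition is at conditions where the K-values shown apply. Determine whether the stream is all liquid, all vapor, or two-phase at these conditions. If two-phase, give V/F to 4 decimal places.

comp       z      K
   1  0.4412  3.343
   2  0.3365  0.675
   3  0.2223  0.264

ΣzᵢKᵢ = 1.7608; Σzᵢ/Kᵢ = 1.4725.
Both exceed 1, so a two-phase solution exists.
Iterate (Newton) starting at ψ = 0.59:
  ψ = 0.5900: g = 0.00941, g' = -0.8574 → ψ = 0.6010
Converged at ψ = 0.6010.

two-phase, V/F = 0.6010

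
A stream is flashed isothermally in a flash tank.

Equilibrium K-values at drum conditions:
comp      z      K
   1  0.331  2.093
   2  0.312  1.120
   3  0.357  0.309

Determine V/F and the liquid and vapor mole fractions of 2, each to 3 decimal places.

V/F = 0.295, x_2 = 0.301, y_2 = 0.338

Material balance + equilibrium reduce to Σ zᵢ(Kᵢ−1)/(1+V/F(Kᵢ−1)) = 0.
Check two-phase: ΣzᵢKᵢ = 1.153 > 1 and Σzᵢ/Kᵢ = 1.592 > 1, so g(0) = 0.153 > 0 and g(1) = -0.592 < 0.
Newton–Raphson from V/F = 0.5:
  V/F = 0.500: g = -0.1077, g' = -0.567 → V/F = 0.310
  V/F = 0.310: g = -0.0077, g' = -0.501 → V/F = 0.295
Converged at V/F = 0.295.
Compositions from xᵢ = zᵢ/(1+V/F(Kᵢ−1)), yᵢ = Kᵢxᵢ:
  1: x = 0.250, y = 0.524
  2: x = 0.301, y = 0.338
  3: x = 0.448, y = 0.139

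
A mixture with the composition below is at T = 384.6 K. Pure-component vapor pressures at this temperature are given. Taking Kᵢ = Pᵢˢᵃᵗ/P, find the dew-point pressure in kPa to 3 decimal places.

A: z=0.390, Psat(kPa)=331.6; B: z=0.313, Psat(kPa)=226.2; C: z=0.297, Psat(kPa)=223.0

At the dew point ψ → 1, so Σzᵢ/Kᵢ = 1 with Kᵢ = Pᵢˢᵃᵗ/P ⇒ 1/P = Σzᵢ/Pᵢˢᵃᵗ.
1/P = 0.390/331.6 + 0.313/226.2 + 0.297/223.0 = 0.003892 ⇒ P = 256.958 kPa

Pdew = 256.958 kPa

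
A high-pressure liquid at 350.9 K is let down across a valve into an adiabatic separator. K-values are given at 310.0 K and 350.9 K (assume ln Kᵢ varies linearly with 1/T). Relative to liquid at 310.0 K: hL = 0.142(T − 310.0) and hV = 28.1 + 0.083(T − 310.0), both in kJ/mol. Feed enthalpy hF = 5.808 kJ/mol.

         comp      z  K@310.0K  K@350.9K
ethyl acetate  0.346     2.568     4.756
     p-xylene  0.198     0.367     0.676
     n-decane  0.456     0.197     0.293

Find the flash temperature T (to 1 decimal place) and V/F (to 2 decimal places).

T = 320.0 K, V/F = 0.16

Adiabatic flash: solve Rachford–Rice at each trial T, then check hF = ψ·hV(T) + (1−ψ)·hL(T).
  T = 310.0 K: K = (2.568, 0.367, 0.197), RR gives ψ = 0.043, H_out = 1.212 kJ/mol
  T = 350.9 K: K = (4.756, 0.676, 0.293), RR gives ψ = 0.397, H_out = 16.003 kJ/mol
  T = 330.4 K: K = (3.559, 0.507, 0.243), RR gives ψ = 0.252, H_out = 9.684 kJ/mol
  T = 320.2 K: K = (3.039, 0.434, 0.220), RR gives ψ = 0.162, H_out = 5.892 kJ/mol
  T = 315.1 K: K = (2.797, 0.399, 0.208), RR gives ψ = 0.107, H_out = 3.699 kJ/mol
  T = 317.6 K: K = (2.914, 0.416, 0.214), RR gives ψ = 0.135, H_out = 4.806 kJ/mol
  T = 318.9 K: K = (2.976, 0.425, 0.217), RR gives ψ = 0.148, H_out = 5.356 kJ/mol
Linear interpolation between T = 318.9 (H_out = 5.356) and T = 320.2 (H_out = 5.892) on hF = 5.808 gives T ≈ 320.0 K, at which ψ = 0.16.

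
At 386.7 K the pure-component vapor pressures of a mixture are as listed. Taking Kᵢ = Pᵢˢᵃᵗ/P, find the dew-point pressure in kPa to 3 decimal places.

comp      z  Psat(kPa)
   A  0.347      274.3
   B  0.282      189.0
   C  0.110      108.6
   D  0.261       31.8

At the dew point ψ → 1, so Σzᵢ/Kᵢ = 1 with Kᵢ = Pᵢˢᵃᵗ/P ⇒ 1/P = Σzᵢ/Pᵢˢᵃᵗ.
1/P = 0.347/274.3 + 0.282/189.0 + 0.110/108.6 + 0.261/31.8 = 0.011978 ⇒ P = 83.490 kPa

Pdew = 83.490 kPa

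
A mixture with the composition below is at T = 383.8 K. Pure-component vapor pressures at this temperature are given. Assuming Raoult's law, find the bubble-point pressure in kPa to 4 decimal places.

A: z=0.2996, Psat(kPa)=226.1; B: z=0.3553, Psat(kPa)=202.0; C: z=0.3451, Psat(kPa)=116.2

Pbub = 179.6108 kPa

At the bubble point ψ → 0, so ΣzᵢKᵢ = 1 with Kᵢ = Pᵢˢᵃᵗ/P ⇒ P = ΣzᵢPᵢˢᵃᵗ.
P = 0.2996·226.1 + 0.3553·202.0 + 0.3451·116.2 = 179.6108 kPa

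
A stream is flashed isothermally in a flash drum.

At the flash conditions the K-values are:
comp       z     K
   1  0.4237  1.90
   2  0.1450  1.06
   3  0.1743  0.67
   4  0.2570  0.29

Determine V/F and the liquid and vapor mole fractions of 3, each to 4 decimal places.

Material balance + equilibrium reduce to Σ zᵢ(Kᵢ−1)/(1+V/F(Kᵢ−1)) = 0.
Feasibility: ΣzᵢKᵢ = 1.1500, Σzᵢ/Kᵢ = 1.5061 — both > 1, two phases present.
Newton–Raphson from V/F = 0.58:
  V/F = 0.5800: g = -0.12240, g' = -0.5521 → V/F = 0.3583
  V/F = 0.3583: g = -0.01310, g' = -0.4542 → V/F = 0.3295
  V/F = 0.3295: g = -0.00007, g' = -0.4493 → V/F = 0.3293
Converged at V/F = 0.3293.
Compositions from xᵢ = zᵢ/(1+V/F(Kᵢ−1)), yᵢ = Kᵢxᵢ:
  1: x = 0.3268, y = 0.6210
  2: x = 0.1422, y = 0.1507
  3: x = 0.1956, y = 0.1310
  4: x = 0.3354, y = 0.0973

V/F = 0.3293, x_3 = 0.1956, y_3 = 0.1310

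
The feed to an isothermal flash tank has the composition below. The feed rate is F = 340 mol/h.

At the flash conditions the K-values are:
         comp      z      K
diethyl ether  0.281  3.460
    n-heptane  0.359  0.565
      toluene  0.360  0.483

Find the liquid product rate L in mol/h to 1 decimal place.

L = 238.9 mol/h

Material balance + equilibrium reduce to Σ zᵢ(Kᵢ−1)/(1+V/F(Kᵢ−1)) = 0.
Feasibility: ΣzᵢKᵢ = 1.349, Σzᵢ/Kᵢ = 1.462 — both > 1, two phases present.
Newton–Raphson from V/F = 0.5:
  V/F = 0.500: g = -0.1406, g' = -0.628 → V/F = 0.276
  V/F = 0.276: g = 0.0171, g' = -0.822 → V/F = 0.297
Converged at V/F = 0.297.
Then V = V/F·F = 0.2973·340 = 101.1 mol/h and L = F − V = 238.9 mol/h.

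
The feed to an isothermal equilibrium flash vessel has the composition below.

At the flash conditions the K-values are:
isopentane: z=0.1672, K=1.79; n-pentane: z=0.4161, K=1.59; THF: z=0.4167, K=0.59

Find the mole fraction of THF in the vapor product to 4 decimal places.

Newton–Raphson from ψ = 0.67:
  ψ = 0.6700: g = 0.02677, g' = -0.2522 → ψ = 0.7761
  ψ = 0.7761: g = -0.00032, g' = -0.2589 → ψ = 0.7749
Converged at ψ = 0.7749.
Compositions from xᵢ = zᵢ/(1+ψ(Kᵢ−1)), yᵢ = Kᵢxᵢ:
  isopentane: x = 0.1037, y = 0.1856
  n-pentane: x = 0.2855, y = 0.4540
  THF: x = 0.6107, y = 0.3603

y_THF = 0.3603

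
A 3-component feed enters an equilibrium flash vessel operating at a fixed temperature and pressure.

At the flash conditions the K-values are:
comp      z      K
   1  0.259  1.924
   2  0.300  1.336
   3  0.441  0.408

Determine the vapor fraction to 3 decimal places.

Rachford–Rice: g(ψ) = Σ zᵢ(Kᵢ−1)/(1+ψ(Kᵢ−1)) = 0.
g(0) = ΣzᵢKᵢ − 1 = 0.079 and g(1) = 1 − Σzᵢ/Kᵢ = -0.440, so a root lies in (0, 1).
Newton–Raphson from ψ = 0.68:
  ψ = 0.680: g = -0.2080, g' = -0.539 → ψ = 0.294
  ψ = 0.294: g = -0.0362, g' = -0.391 → ψ = 0.202
  ψ = 0.202: g = -0.0003, g' = -0.386 → ψ = 0.201
Converged at ψ = 0.201.

ψ = 0.201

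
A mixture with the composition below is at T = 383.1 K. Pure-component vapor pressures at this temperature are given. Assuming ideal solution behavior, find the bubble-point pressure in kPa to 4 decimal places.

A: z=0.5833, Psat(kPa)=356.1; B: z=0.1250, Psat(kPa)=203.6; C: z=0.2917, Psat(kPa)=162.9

Pbub = 280.6811 kPa

At the bubble point ψ → 0, so ΣzᵢKᵢ = 1 with Kᵢ = Pᵢˢᵃᵗ/P ⇒ P = ΣzᵢPᵢˢᵃᵗ.
P = 0.5833·356.1 + 0.1250·203.6 + 0.2917·162.9 = 280.6811 kPa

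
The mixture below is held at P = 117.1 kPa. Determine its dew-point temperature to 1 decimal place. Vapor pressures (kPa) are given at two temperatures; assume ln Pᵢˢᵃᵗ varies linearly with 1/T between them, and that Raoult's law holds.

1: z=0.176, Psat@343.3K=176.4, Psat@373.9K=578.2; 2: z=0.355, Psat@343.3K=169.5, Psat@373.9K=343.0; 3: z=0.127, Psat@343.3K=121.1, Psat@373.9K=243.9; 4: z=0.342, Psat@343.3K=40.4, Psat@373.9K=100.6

Dew-point temperature: Σzᵢ·P/Pᵢˢᵃᵗ(T) = 1. Interpolate ln Pᵢˢᵃᵗ = aᵢ + bᵢ/T.
  T = 343.3 K: ΣzᵢP/Pᵢˢᵃᵗ = 1.4762
  T = 373.9 K: ΣzᵢP/Pᵢˢᵃᵗ = 0.6159
  T = 358.6 K: ΣzᵢP/Pᵢˢᵃᵗ = 0.9341
  T = 351.0 K: ΣzᵢP/Pᵢˢᵃᵗ = 1.1660
  T = 354.8 K: ΣzᵢP/Pᵢˢᵃᵗ = 1.0423
  T = 356.7 K: ΣzᵢP/Pᵢˢᵃᵗ = 0.9864
Interpolating between 354.8 K and 356.7 K gives T ≈ 356.2 K.

T = 356.2 K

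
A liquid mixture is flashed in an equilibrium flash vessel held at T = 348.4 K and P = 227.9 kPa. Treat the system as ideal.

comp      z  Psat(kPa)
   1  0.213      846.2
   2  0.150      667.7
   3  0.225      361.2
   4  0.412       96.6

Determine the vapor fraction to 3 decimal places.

ψ = 0.725

Raoult's law: Kᵢ = Pᵢˢᵃᵗ/P = Pᵢˢᵃᵗ/227.9.
  K_1 = 846.2/227.9 = 3.71303, K_2 = 667.7/227.9 = 2.92979, K_3 = 361.2/227.9 = 1.58491, K_4 = 96.6/227.9 = 0.42387
Rachford–Rice: g(ψ) = Σ zᵢ(Kᵢ−1)/(1+ψ(Kᵢ−1)) = 0.
g(0) = ΣzᵢKᵢ − 1 = 0.762 and g(1) = 1 − Σzᵢ/Kᵢ = -0.223, so a root lies in (0, 1).
Newton iteration, ψ⁰ = 0.54:
  ψ = 0.540: g = 0.1316, g' = -0.725 → ψ = 0.722
  ψ = 0.722: g = 0.0026, g' = -0.715 → ψ = 0.725
Converged at ψ = 0.725.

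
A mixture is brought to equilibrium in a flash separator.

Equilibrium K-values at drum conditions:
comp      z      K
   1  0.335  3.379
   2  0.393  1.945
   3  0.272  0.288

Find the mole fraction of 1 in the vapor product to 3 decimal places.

y_1 = 0.380

Rachford–Rice: g(ψ) = Σ zᵢ(Kᵢ−1)/(1+ψ(Kᵢ−1)) = 0.
Check two-phase: ΣzᵢKᵢ = 1.975 > 1 and Σzᵢ/Kᵢ = 1.246 > 1, so g(0) = 0.975 > 0 and g(1) = -0.246 < 0.
Newton–Raphson from ψ = 0.53:
  ψ = 0.530: g = 0.2889, g' = -0.882 → ψ = 0.857
  ψ = 0.857: g = -0.0299, g' = -1.221 → ψ = 0.833
  ψ = 0.833: g = -0.0008, g' = -1.156 → ψ = 0.832
Converged at ψ = 0.832.
Compositions from xᵢ = zᵢ/(1+ψ(Kᵢ−1)), yᵢ = Kᵢxᵢ:
  1: x = 0.112, y = 0.380
  2: x = 0.220, y = 0.428
  3: x = 0.668, y = 0.192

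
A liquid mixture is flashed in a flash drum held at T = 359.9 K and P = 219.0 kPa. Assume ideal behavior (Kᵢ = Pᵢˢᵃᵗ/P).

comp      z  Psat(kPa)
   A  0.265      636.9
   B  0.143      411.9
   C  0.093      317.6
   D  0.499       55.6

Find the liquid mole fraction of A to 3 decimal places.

Raoult's law: Kᵢ = Pᵢˢᵃᵗ/P = Pᵢˢᵃᵗ/219.0.
  K_A = 636.9/219.0 = 2.90822, K_B = 411.9/219.0 = 1.88082, K_C = 317.6/219.0 = 1.45023, K_D = 55.6/219.0 = 0.25388
Material balance + equilibrium reduce to Σ zᵢ(Kᵢ−1)/(1+ψ(Kᵢ−1)) = 0.
Check two-phase: ΣzᵢKᵢ = 1.301 > 1 and Σzᵢ/Kᵢ = 2.197 > 1, so g(0) = 0.301 > 0 and g(1) = -1.197 < 0.
Iterate (Newton) starting at ψ = 0.6:
  ψ = 0.600: g = -0.3230, g' = -1.179 → ψ = 0.326
  ψ = 0.326: g = -0.0460, g' = -0.933 → ψ = 0.277
Converged at ψ = 0.277.
Compositions from xᵢ = zᵢ/(1+ψ(Kᵢ−1)), yᵢ = Kᵢxᵢ:
  A: x = 0.173, y = 0.504
  B: x = 0.115, y = 0.216
  C: x = 0.083, y = 0.120
  D: x = 0.629, y = 0.160

x_A = 0.173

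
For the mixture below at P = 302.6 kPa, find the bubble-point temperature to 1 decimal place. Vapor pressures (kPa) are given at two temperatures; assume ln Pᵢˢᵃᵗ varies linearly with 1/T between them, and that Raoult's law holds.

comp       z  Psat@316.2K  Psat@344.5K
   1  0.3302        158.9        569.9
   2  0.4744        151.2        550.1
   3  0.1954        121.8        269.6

T = 332.3 K

Bubble-point temperature: ΣzᵢPᵢˢᵃᵗ(T) = P. Interpolate ln Pᵢˢᵃᵗ = aᵢ + bᵢ/T.
  T = 316.2 K: ΣzᵢPᵢˢᵃᵗ = 148.00 kPa
  T = 344.5 K: ΣzᵢPᵢˢᵃᵗ = 501.83 kPa
  T = 330.4 K: ΣzᵢPᵢˢᵃᵗ = 279.39 kPa
  T = 337.4 K: ΣzᵢPᵢˢᵃᵗ = 375.69 kPa
  T = 333.9 K: ΣzᵢPᵢˢᵃᵗ = 324.43 kPa
  T = 332.1 K: ΣzᵢPᵢˢᵃᵗ = 300.53 kPa
Interpolating between 332.1 K and 333.9 K gives T ≈ 332.3 K.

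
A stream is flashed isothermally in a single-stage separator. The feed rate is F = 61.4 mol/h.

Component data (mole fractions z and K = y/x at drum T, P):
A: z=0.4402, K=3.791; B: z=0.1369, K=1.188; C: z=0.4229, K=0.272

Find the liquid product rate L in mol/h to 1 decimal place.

L = 27.9 mol/h

Rachford–Rice: g(ψ) = Σ zᵢ(Kᵢ−1)/(1+ψ(Kᵢ−1)) = 0.
Feasibility: ΣzᵢKᵢ = 1.9465, Σzᵢ/Kᵢ = 1.7861 — both > 1, two phases present.
Newton–Raphson from ψ = 0.4:
  ψ = 0.4000: g = 0.17009, g' = -1.2159 → ψ = 0.5399
  ψ = 0.5399: g = 0.00622, g' = -1.1580 → ψ = 0.5453
Converged at ψ = 0.5453.
Then V = ψ·F = 0.5453·61.4 = 33.5 mol/h and L = F − V = 27.9 mol/h.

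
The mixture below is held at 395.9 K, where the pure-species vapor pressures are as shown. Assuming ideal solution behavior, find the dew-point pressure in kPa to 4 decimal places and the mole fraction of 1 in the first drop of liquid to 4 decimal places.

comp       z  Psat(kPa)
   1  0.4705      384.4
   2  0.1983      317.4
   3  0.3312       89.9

Pdew = 180.7389 kPa, x_1 = 0.2212

At the dew point ψ → 1, so Σzᵢ/Kᵢ = 1 with Kᵢ = Pᵢˢᵃᵗ/P ⇒ 1/P = Σzᵢ/Pᵢˢᵃᵗ.
1/P = 0.4705/384.4 + 0.1983/317.4 + 0.3312/89.9 = 0.0055328 ⇒ P = 180.7389 kPa
xᵢ = zᵢP/Pᵢˢᵃᵗ ⇒ x_1 = 0.4705·180.7389/384.4 = 0.2212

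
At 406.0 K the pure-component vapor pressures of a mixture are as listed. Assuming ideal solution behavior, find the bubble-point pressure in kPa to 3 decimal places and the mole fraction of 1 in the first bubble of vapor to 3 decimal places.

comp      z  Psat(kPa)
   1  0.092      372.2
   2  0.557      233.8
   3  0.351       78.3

At the bubble point ψ → 0, so ΣzᵢKᵢ = 1 with Kᵢ = Pᵢˢᵃᵗ/P ⇒ P = ΣzᵢPᵢˢᵃᵗ.
P = 0.092·372.2 + 0.557·233.8 + 0.351·78.3 = 191.952 kPa
yᵢ = zᵢPᵢˢᵃᵗ/P ⇒ y_1 = 0.092·372.2/191.952 = 0.178

Pbub = 191.952 kPa, y_1 = 0.178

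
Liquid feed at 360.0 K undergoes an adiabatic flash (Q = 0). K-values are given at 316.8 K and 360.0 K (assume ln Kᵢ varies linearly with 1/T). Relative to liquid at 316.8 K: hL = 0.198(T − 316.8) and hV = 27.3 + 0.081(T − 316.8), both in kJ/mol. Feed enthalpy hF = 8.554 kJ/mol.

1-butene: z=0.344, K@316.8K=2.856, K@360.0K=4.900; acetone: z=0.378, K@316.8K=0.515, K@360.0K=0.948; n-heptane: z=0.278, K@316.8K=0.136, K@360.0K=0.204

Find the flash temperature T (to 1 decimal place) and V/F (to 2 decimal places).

Adiabatic flash: solve Rachford–Rice at each trial T, then check hF = ψ·hV(T) + (1−ψ)·hL(T).
  T = 316.8 K: K = (2.856, 0.515, 0.136), RR gives ψ = 0.174, H_out = 4.742 kJ/mol
  T = 360.0 K: K = (4.900, 0.948, 0.204), RR gives ψ = 0.562, H_out = 21.049 kJ/mol
  T = 338.4 K: K = (3.806, 0.712, 0.169), RR gives ψ = 0.387, H_out = 13.858 kJ/mol
  T = 327.6 K: K = (3.313, 0.609, 0.152), RR gives ψ = 0.287, H_out = 9.614 kJ/mol
  T = 322.2 K: K = (3.080, 0.561, 0.144), RR gives ψ = 0.233, H_out = 7.275 kJ/mol
  T = 324.9 K: K = (3.195, 0.585, 0.148), RR gives ψ = 0.260, H_out = 8.465 kJ/mol
  T = 326.2 K: K = (3.251, 0.596, 0.150), RR gives ψ = 0.273, H_out = 9.023 kJ/mol
Linear interpolation between T = 324.9 (H_out = 8.465) and T = 326.2 (H_out = 9.023) on hF = 8.554 gives T ≈ 325.1 K, at which ψ = 0.26.

T = 325.1 K, V/F = 0.26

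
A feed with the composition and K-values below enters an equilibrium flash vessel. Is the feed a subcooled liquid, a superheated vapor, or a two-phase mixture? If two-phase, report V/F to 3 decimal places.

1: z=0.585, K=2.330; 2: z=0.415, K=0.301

ΣzᵢKᵢ = 1.488; Σzᵢ/Kᵢ = 1.630.
Both exceed 1, so a two-phase solution exists.
Let ψ = V/F and solve Σ zᵢ(Kᵢ−1)/(1+ψ(Kᵢ−1)) = 0.
Iterate (Newton) starting at ψ = 0.39:
  ψ = 0.390: g = 0.1135, g' = -0.832 → ψ = 0.526
  ψ = 0.526: g = -0.0014, g' = -0.866 → ψ = 0.525
Converged at ψ = 0.525.

two-phase, V/F = 0.525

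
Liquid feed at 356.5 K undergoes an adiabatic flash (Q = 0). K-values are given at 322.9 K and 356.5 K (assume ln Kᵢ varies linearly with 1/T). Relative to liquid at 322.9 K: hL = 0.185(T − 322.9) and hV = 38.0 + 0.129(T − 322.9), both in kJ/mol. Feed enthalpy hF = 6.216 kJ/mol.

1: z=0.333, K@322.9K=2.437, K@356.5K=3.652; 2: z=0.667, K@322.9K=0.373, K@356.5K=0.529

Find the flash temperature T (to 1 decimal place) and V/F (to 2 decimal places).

Adiabatic flash: solve Rachford–Rice at each trial T, then check hF = ψ·hV(T) + (1−ψ)·hL(T).
  T = 322.9 K: K = (2.437, 0.373), RR gives ψ = 0.067, H_out = 2.544 kJ/mol
  T = 356.5 K: K = (3.652, 0.529), RR gives ψ = 0.455, H_out = 22.668 kJ/mol
  T = 339.7 K: K = (3.013, 0.448), RR gives ψ = 0.272, H_out = 13.189 kJ/mol
  T = 331.3 K: K = (2.717, 0.410), RR gives ψ = 0.176, H_out = 8.150 kJ/mol
  T = 327.1 K: K = (2.575, 0.391), RR gives ψ = 0.123, H_out = 5.441 kJ/mol
  T = 329.2 K: K = (2.646, 0.400), RR gives ψ = 0.150, H_out = 6.815 kJ/mol
Linear interpolation between T = 327.1 (H_out = 5.441) and T = 329.2 (H_out = 6.815) on hF = 6.216 gives T ≈ 328.3 K, at which ψ = 0.14.

T = 328.3 K, V/F = 0.14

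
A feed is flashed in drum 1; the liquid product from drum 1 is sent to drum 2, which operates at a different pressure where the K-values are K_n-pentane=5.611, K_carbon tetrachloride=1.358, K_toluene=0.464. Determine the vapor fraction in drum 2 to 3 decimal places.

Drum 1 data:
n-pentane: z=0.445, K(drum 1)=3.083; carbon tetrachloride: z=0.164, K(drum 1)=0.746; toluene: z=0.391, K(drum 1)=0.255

Drum 1:
Iterate (Newton) starting at ψ₁ = 0.67:
  ψ₁ = 0.670: g = -0.2449, g' = -1.217 → ψ₁ = 0.469
  ψ₁ = 0.469: g = -0.0259, g' = -1.020 → ψ₁ = 0.443
Converged at ψ₁ = 0.443.
Drum-1 compositions:
  n-pentane: x = 0.231, y = 0.713
  carbon tetrachloride: x = 0.185, y = 0.138
  toluene: x = 0.584, y = 0.149
Drum-2 feed = drum-1 liquid: z₂ = (0.2313, 0.1848, 0.5838).
Drum 2:
Material balance + equilibrium reduce to Σ zᵢ(Kᵢ−1)/(1+ψ₂(Kᵢ−1)) = 0.
Check two-phase: ΣzᵢKᵢ = 1.820 > 1 and Σzᵢ/Kᵢ = 1.436 > 1, so g(0) = 0.820 > 0 and g(1) = -0.436 < 0.
Newton iteration, ψ₂⁰ = 0.5:
  ψ₂ = 0.500: g = -0.0487, g' = -0.780 → ψ₂ = 0.438
  ψ₂ = 0.438: g = 0.0018, g' = -0.844 → ψ₂ = 0.440
Converged at ψ₂ = 0.440.
  n-pentane: x = 0.076, y = 0.429
  carbon tetrachloride: x = 0.160, y = 0.217
  toluene: x = 0.764, y = 0.354

V/F (drum 2) = 0.440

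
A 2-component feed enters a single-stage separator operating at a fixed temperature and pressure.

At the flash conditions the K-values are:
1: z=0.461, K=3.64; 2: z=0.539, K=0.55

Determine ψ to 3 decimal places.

Binary case is linear: z₁(K₁−1)(1+ψ(K₂−1)) + z₂(K₂−1)(1+ψ(K₁−1)) = 0
⇒ ψ = [z₁(K₁−1)+z₂(K₂−1)] / [−(K₁−1)(K₂−1)] = 0.9745/1.1880 = 0.820

ψ = 0.820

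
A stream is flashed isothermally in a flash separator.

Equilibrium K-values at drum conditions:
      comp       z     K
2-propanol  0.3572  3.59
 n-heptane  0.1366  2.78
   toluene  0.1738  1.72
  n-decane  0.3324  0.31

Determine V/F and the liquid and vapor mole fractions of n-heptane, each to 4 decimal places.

Rachford–Rice: g(V/F) = Σ zᵢ(Kᵢ−1)/(1+V/F(Kᵢ−1)) = 0.
Feasibility: ΣzᵢKᵢ = 2.0641, Σzᵢ/Kᵢ = 1.3219 — both > 1, two phases present.
Iterate (Newton) starting at V/F = 0.5:
  V/F = 0.5000: g = 0.27361, g' = -0.9937 → V/F = 0.7754
  V/F = 0.7754: g = -0.00323, g' = -1.1102 → V/F = 0.7724
Converged at V/F = 0.7724.
Compositions from xᵢ = zᵢ/(1+V/F(Kᵢ−1)), yᵢ = Kᵢxᵢ:
  2-propanol: x = 0.1190, y = 0.4274
  n-heptane: x = 0.0575, y = 0.1599
  toluene: x = 0.1117, y = 0.1921
  n-decane: x = 0.7118, y = 0.2206

V/F = 0.7724, x_n-heptane = 0.0575, y_n-heptane = 0.1599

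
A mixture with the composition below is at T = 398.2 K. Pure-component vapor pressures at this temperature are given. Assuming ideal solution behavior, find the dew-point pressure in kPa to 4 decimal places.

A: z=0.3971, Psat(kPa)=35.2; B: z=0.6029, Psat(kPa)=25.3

Pdew = 28.4809 kPa

At the dew point ψ → 1, so Σzᵢ/Kᵢ = 1 with Kᵢ = Pᵢˢᵃᵗ/P ⇒ 1/P = Σzᵢ/Pᵢˢᵃᵗ.
1/P = 0.3971/35.2 + 0.6029/25.3 = 0.0351113 ⇒ P = 28.4809 kPa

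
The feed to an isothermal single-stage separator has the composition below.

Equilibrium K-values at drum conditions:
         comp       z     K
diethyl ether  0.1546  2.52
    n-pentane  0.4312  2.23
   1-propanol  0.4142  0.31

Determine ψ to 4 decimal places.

ψ = 0.5308

Let ψ = V/F and solve Σ zᵢ(Kᵢ−1)/(1+ψ(Kᵢ−1)) = 0.
Feasibility: ΣzᵢKᵢ = 1.4796, Σzᵢ/Kᵢ = 1.5908 — both > 1, two phases present.
Newton iteration, ψ⁰ = 0.5:
  ψ = 0.5000: g = 0.02559, g' = -0.8251 → ψ = 0.5310
  ψ = 0.5310: g = -0.00021, g' = -0.8393 → ψ = 0.5308
Converged at ψ = 0.5308.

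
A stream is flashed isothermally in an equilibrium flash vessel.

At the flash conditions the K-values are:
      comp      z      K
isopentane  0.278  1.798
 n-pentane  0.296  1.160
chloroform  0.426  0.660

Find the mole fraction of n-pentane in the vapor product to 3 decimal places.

y_n-pentane = 0.310

Newton–Raphson from ψ = 0.53:
  ψ = 0.530: g = 0.0229, g' = -0.167 → ψ = 0.667
  ψ = 0.667: g = 0.0003, g' = -0.164 → ψ = 0.669
Converged at ψ = 0.669.
Compositions from xᵢ = zᵢ/(1+ψ(Kᵢ−1)), yᵢ = Kᵢxᵢ:
  isopentane: x = 0.181, y = 0.326
  n-pentane: x = 0.267, y = 0.310
  chloroform: x = 0.551, y = 0.364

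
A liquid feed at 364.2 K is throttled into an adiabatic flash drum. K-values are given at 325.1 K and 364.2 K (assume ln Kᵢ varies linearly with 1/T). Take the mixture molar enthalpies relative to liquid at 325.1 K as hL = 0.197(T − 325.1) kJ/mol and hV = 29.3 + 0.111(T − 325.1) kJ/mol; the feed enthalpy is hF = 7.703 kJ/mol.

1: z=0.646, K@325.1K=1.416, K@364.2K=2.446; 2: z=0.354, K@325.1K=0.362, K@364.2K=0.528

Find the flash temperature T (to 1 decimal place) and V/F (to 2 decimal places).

Adiabatic flash: solve Rachford–Rice at each trial T, then check hF = ψ·hV(T) + (1−ψ)·hL(T).
  T = 325.1 K: K = (1.416, 0.362), RR gives ψ = 0.162, H_out = 4.734 kJ/mol
  T = 364.2 K: K = (2.446, 0.528), RR gives ψ = 1.000, H_out = 33.640 kJ/mol
  T = 344.6 K: K = (1.889, 0.442), RR gives ψ = 0.759, H_out = 24.801 kJ/mol
  T = 334.9 K: K = (1.643, 0.401), RR gives ψ = 0.529, H_out = 16.977 kJ/mol
  T = 330.0 K: K = (1.527, 0.381), RR gives ψ = 0.373, H_out = 11.732 kJ/mol
  T = 327.6 K: K = (1.472, 0.372), RR gives ψ = 0.279, H_out = 8.595 kJ/mol
  T = 326.4 K: K = (1.445, 0.367), RR gives ψ = 0.225, H_out = 6.830 kJ/mol
Linear interpolation between T = 326.4 (H_out = 6.830) and T = 327.6 (H_out = 8.595) on hF = 7.703 gives T ≈ 327.0 K, at which ψ = 0.25.

T = 327.0 K, V/F = 0.25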